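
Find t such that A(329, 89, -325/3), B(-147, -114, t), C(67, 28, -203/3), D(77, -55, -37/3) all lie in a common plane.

27

Normal to plane ACD: n = (0, 14904, 22356); plane equation n·P = -1095444.
Requiring n·B = -1095444: (22356)t + (-1699056) = -1095444.
So t = 27.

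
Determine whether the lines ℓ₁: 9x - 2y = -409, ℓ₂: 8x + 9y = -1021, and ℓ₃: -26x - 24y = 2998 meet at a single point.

Yes

Lines aᵢx + bᵢy = cᵢ with pairwise distinct directions are concurrent exactly when det[aᵢ bᵢ cᵢ] = 0.
Here the determinant is 0.
It vanishes, so the lines are concurrent at (-59, -61).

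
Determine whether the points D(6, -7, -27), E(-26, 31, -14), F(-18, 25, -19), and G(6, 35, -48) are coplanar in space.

Yes

The four points are coplanar iff the 3×3 determinant with rows DE, DF, DG is zero.
Rows: (-32, 38, 13), (-24, 32, 8), (0, 42, -21).
Expanding along the first row: (-32)(-1008) − (38)(504) + (13)(-1008) = 0.
Zero determinant ⇒ coplanar.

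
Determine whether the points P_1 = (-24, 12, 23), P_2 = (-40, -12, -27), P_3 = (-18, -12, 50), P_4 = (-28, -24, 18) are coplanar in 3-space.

A normal to the plane through P_1, P_2, P_3 is n = P_1P_2 × P_1P_3 = (-1848, 132, 528).
The plane has equation n·P = 58080. For P_4: n·P_4 = 58080.
Equal, so P_4 lies in the plane and all four are coplanar.

Yes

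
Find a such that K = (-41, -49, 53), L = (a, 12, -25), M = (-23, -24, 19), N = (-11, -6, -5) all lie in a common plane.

Normal to plane KMN: n = (12, 24, 24); plane equation n·P = -396.
Requiring n·L = -396: (12)a + (-312) = -396.
So a = -7.

-7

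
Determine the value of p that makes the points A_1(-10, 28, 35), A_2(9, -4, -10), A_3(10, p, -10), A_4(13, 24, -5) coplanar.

0

Normal to plane A_1A_2A_4: n = (1100, -275, 660); plane equation n·P = 4400.
Requiring n·A_3 = 4400: (-275)p + (4400) = 4400.
So p = 0.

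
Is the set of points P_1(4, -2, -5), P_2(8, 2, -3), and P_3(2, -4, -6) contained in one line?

Yes

P_1P_2 = (4, 4, 2), P_1P_3 = (-2, -2, -1).
P_1P_2 × P_1P_3 = (0, 0, 0).
The cross product vanishes, so the three points are collinear.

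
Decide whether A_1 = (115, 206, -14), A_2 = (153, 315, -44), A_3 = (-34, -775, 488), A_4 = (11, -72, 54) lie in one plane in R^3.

Yes

The four points are coplanar iff the 3×3 determinant with rows A_1A_2, A_1A_3, A_1A_4 is zero.
Rows: (38, 109, -30), (-149, -981, 502), (-104, -278, 68).
Expanding along the first row: (38)(72848) − (109)(42076) + (-30)(-60602) = 0.
Zero determinant ⇒ coplanar.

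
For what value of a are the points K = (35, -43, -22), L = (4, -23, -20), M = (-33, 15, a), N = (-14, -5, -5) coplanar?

13

Normal to plane KLN: n = (264, 429, -198); plane equation n·P = -4851.
Requiring n·M = -4851: (-198)a + (-2277) = -4851.
So a = 13.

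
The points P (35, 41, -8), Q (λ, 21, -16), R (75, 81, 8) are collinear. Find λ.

Direction PR = (40, 40, 16). From the y-coordinate of Q, the parameter along the line is τ = (21 − 41)/40 = -1/2.
Then λ = 35 + (-1/2)·(40) = 15.

15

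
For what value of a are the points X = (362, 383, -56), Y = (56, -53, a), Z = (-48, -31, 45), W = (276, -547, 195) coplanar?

Coplanarity ⇔ det[XY; XZ; XW] = 0.
Expanding, this is linear in a: (345696)a + (-18667584) = 0.
So a = 54.

54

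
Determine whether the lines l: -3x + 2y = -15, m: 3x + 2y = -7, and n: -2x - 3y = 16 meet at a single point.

The three lines meet at one point iff the augmented coefficient matrix [aᵢ bᵢ cᵢ] has rank < 3, i.e. its determinant vanishes.
Here the determinant is -26.
Nonzero, so no common point exists.

No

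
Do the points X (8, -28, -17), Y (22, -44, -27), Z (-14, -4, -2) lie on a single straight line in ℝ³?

XY = (14, -16, -10), XZ = (-22, 24, 15).
XY × XZ = (0, 10, -16).
The cross product is nonzero, so the points do not lie on one line.

No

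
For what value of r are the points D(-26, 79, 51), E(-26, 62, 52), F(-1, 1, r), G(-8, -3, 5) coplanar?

Normal to plane DEG: n = (864, 18, 306); plane equation n·P = -5436.
Requiring n·F = -5436: (306)r + (-846) = -5436.
So r = -15.

-15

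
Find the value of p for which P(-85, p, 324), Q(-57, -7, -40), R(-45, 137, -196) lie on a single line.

Direction QR = (12, 144, -156). From the x-coordinate of P, the parameter along the line is τ = (-85 − (-57))/12 = -7/3.
Then p = (-7) + (-7/3)·(144) = -343.

-343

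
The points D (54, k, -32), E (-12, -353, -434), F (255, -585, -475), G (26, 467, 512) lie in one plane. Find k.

-41

The points are coplanar iff DE · (DF × DG) = 0.
Expanding, this is linear in k: (254140)k + (10419740) = 0.
So k = -41.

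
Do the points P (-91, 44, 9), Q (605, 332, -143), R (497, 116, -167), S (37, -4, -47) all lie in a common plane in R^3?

The four points are coplanar iff the 3×3 determinant with rows PQ, PR, PS is zero.
Rows: (696, 288, -152), (588, 72, -176), (128, -48, -56).
Expanding along the first row: (696)(-12480) − (288)(-10400) + (-152)(-37440) = 0.
Zero determinant ⇒ coplanar.

Yes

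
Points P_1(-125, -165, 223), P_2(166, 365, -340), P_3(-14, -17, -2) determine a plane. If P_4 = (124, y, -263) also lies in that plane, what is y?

266

A normal to the plane is n = P_1P_2 × P_1P_3 = (-35926, 2982, -15762).
P_4 lies in the plane iff n · P_1P_4 = 0.
This gives (2982)y + (-793212) = 0, so y = 266.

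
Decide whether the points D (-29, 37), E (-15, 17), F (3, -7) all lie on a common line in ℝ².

No

DE = (14, -20), DF = (32, -44).
Twice the signed area of △DEF is (14)(-44) − (-20)(32) = 24.
The area is nonzero, so the three points are not collinear.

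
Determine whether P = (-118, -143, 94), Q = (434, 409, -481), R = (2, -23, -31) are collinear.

Yes

PQ = (552, 552, -575), PR = (120, 120, -125).
Each component of PR is 5/23 times the corresponding component of PQ, so PR = 5/23·PQ and the points are collinear.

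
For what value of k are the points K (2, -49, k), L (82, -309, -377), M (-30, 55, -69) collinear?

-157

Collinearity requires KL × KM = 0; each component is linear in k.
The x-component gives (364)k + (57148) = 0, so k = -157.
The remaining components then also vanish.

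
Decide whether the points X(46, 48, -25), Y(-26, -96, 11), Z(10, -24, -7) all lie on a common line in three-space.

Yes

XY = (-72, -144, 36), XZ = (-36, -72, 18).
Each component of XZ is 1/2 times the corresponding component of XY, so XZ = 1/2·XY and the points are collinear.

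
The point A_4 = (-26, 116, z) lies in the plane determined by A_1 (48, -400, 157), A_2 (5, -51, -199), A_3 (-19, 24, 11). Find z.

-167

A normal to the plane is n = A_1A_2 × A_1A_3 = (99990, 17574, 5151).
A_4 lies in the plane iff n · A_1A_4 = 0.
This gives (5151)z + (860217) = 0, so z = -167.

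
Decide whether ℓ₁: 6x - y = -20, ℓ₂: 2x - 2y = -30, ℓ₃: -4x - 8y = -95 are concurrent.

No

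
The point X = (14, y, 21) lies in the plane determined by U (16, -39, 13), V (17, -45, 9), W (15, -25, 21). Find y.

A normal to the plane is n = UV × UW = (8, -4, 8).
X lies in the plane iff n · UX = 0.
This gives (-4)y + (-108) = 0, so y = -27.

-27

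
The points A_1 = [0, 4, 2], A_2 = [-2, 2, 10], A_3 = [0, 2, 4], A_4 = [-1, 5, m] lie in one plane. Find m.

4

Normal to plane A_1A_2A_3: n = (12, 4, 4); plane equation n·P = 24.
Requiring n·A_4 = 24: (4)m + (8) = 24.
So m = 4.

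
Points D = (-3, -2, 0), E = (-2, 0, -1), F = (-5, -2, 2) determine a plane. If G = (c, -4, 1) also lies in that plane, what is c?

Coplanarity requires DE · (DF × DG) = 0.
DE = (1, 2, -1), DF = (-2, 0, 2); the triple product is linear in c with coefficient 4 and constant term 16.
Setting it to zero: c = -4.

-4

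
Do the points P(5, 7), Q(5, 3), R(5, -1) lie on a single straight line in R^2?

PQ = (0, -4), PR = (0, -8).
Checking proportionality: PR = 2·PQ, so the vectors are parallel and the points are collinear.

Yes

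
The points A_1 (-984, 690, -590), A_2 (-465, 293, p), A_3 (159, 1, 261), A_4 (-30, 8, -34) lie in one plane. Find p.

Coplanarity ⇔ det[A_1A_2; A_1A_3; A_1A_4] = 0.
Expanding, this is linear in p: (-122220)p + (-39721500) = 0.
So p = -325.

-325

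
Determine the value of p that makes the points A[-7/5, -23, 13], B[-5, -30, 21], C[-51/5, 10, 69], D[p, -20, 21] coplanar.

Normal to plane ABC: n = (-656, 656/5, -902/5); plane equation n·P = -22222/5.
Requiring n·D = -22222/5: (-656)p + (-32062/5) = -22222/5.
So p = -3.

-3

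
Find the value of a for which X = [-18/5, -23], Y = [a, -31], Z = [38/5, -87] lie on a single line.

-11/5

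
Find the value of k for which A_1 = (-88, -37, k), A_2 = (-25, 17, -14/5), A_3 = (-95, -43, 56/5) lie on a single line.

49/5

Collinearity requires A_1A_2 × A_1A_3 = 0; each component is linear in k.
The x-component gives (-60)k + (588) = 0, so k = 49/5.
The remaining components then also vanish.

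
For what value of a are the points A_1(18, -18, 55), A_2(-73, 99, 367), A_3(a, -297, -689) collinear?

235

Direction A_1A_2 = (-91, 117, 312). From the y-coordinate of A_3, the parameter along the line is τ = (-297 − (-18))/117 = -31/13.
Then a = 18 + (-31/13)·(-91) = 235.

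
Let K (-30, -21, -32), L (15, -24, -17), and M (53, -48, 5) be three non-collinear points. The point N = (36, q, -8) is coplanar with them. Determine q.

A normal to the plane is n = KL × KM = (294, -420, -966).
N lies in the plane iff n · KN = 0.
This gives (-420)q + (-12600) = 0, so q = -30.

-30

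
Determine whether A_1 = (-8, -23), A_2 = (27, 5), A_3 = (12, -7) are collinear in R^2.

A_1A_2 = (35, 28), A_1A_3 = (20, 16).
det[A_1A_2; A_1A_3] = (35)(16) − (28)(20) = 0.
The determinant is zero, so the points are collinear.

Yes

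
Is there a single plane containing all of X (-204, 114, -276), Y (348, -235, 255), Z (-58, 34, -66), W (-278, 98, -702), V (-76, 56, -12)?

The plane through X, Y, Z has normal n = XY × XZ = (-30810, -38394, 6794) and equation n·P = 33180.
Checking the remaining points: n·W = 33180, n·V = 109968.
Since n·V = 109968 ≠ 33180, V is off the plane and the points are not all coplanar.

No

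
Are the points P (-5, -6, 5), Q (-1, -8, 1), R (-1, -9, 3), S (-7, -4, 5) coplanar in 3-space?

Yes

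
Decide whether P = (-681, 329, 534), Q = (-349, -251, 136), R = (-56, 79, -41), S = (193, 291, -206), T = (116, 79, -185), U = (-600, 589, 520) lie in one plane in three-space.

No

The plane through P, Q, R has normal n = PQ × PR = (234000, -57850, 279500) and equation n·X = -29133650.
Checking the remaining points: n·S = -29249350, n·T = -29133650, n·U = -29133650.
Since n·S = -29249350 ≠ -29133650, S is off the plane and the points are not all coplanar.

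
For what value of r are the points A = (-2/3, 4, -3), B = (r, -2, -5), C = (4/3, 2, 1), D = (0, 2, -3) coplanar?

Coplanarity ⇔ det[AB; AC; AD] = 0.
Expanding, this is linear in r: (8)r + (-16/3) = 0.
So r = 2/3.

2/3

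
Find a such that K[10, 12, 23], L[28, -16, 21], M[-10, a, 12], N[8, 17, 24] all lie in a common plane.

Normal to plane KLN: n = (-18, -14, 34); plane equation n·P = 434.
Requiring n·M = 434: (-14)a + (588) = 434.
So a = 11.

11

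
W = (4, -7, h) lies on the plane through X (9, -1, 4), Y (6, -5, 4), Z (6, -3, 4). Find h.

4

Coplanarity requires XY · (XZ × XW) = 0.
XY = (-3, -4, 0), XZ = (-3, -2, 0); the triple product is linear in h with coefficient -6 and constant term 24.
Setting it to zero: h = 4.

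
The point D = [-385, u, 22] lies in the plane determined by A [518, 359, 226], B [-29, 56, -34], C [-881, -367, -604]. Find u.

-208

Coplanarity requires AB · (AC × AD) = 0.
AB = (-547, -303, -260), AC = (-1399, -726, -830); the triple product is linear in u with coefficient -90270 and constant term -18776160.
Setting it to zero: u = -208.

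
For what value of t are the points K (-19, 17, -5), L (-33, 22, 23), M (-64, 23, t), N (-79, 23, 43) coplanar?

38

Normal to plane KLN: n = (72, -1008, 216); plane equation n·P = -19584.
Requiring n·M = -19584: (216)t + (-27792) = -19584.
So t = 38.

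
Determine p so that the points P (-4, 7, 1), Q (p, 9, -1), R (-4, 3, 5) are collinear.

Direction PR = (0, -4, 4). From the y-coordinate of Q, the parameter along the line is τ = (9 − 7)/(-4) = -1/2.
Then p = (-4) + (-1/2)·(0) = -4.

-4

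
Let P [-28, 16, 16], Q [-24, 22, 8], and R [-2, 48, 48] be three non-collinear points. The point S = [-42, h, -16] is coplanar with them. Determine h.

0

The plane through P, Q, R has equation 448x − 336y − 28z = -18368.
Substituting S: (-336)h + (-18368) = -18368, so h = 0.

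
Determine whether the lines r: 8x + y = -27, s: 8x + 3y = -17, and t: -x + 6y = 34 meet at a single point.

Yes

Intersecting r and s: solving the 2×2 system gives (x, y) = (-4, 5).
Substitute into t: (-1)(-4) + (6)(5) = 34.
This equals 34, so (-4, 5) lies on all three lines and they are concurrent.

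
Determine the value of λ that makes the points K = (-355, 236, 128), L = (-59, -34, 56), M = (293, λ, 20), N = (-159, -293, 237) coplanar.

The points are coplanar iff KL · (KM × KN) = 0.
Expanding, this is linear in λ: (46376)λ + (21611216) = 0.
So λ = -466.

-466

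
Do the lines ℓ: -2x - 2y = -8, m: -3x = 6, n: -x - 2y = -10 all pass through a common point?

Yes

The three lines meet at one point iff the augmented coefficient matrix [aᵢ bᵢ cᵢ] has rank < 3, i.e. its determinant vanishes.
Here the determinant is 0.
It vanishes, so the lines are concurrent at (-2, 6).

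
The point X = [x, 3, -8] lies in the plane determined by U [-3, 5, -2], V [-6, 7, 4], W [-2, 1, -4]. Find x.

A normal to the plane is n = UV × UW = (20, 0, 10).
X lies in the plane iff n · UX = 0.
This gives (20)x + (0) = 0, so x = 0.

0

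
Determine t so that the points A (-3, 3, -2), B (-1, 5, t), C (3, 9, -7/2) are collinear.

Collinearity requires AB × AC = 0; each component is linear in t.
The x-component gives (-6)t + (-15) = 0, so t = -5/2.
The remaining components then also vanish.

-5/2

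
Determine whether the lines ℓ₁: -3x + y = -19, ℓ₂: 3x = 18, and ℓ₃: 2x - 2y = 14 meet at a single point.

The three lines meet at one point iff the augmented coefficient matrix [aᵢ bᵢ cᵢ] has rank < 3, i.e. its determinant vanishes.
Here the determinant is 0.
It vanishes, so the lines are concurrent at (6, -1).

Yes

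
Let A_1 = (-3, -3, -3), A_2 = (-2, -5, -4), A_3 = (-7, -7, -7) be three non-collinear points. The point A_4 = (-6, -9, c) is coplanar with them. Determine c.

The plane through A_1, A_2, A_3 has equation 4x + 8y − 12z = 0.
Substituting A_4: (-12)c + (-96) = 0, so c = -8.

-8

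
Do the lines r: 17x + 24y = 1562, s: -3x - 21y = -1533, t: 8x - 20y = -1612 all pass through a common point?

Intersecting r and s: solving the 2×2 system gives (x, y) = (-14, 75).
Substitute into t: (8)(-14) + (-20)(75) = -1612.
This equals -1612, so (-14, 75) lies on all three lines and they are concurrent.

Yes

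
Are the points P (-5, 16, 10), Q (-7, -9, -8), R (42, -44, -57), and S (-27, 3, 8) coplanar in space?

A normal to the plane through P, Q, R is n = PQ × PR = (595, -980, 1295).
The plane has equation n·X = -5705. For S: n·S = -8645.
-8645 ≠ -5705, so S is off the plane.

No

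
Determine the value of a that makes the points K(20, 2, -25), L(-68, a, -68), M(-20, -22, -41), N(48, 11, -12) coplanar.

Normal to plane KMN: n = (-168, 72, 312); plane equation n·P = -11016.
Requiring n·L = -11016: (72)a + (-9792) = -11016.
So a = -17.

-17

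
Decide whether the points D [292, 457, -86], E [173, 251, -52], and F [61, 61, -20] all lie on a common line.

No

DE = (-119, -206, 34), DF = (-231, -396, 66).
Comparing components 2 and 3: (-206)(66) − (34)(-396) = -132 ≠ 0, so DE and DF are not parallel and the points are not collinear.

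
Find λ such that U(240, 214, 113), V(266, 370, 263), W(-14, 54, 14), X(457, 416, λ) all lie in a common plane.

The points are coplanar iff UV · (UW × UX) = 0.
Expanding, this is linear in λ: (35464)λ + (-9327032) = 0.
So λ = 263.

263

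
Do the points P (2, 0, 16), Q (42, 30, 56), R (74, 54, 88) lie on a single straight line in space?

PQ = (40, 30, 40), PR = (72, 54, 72).
PQ × PR = (0, 0, 0).
The cross product vanishes, so the three points are collinear.

Yes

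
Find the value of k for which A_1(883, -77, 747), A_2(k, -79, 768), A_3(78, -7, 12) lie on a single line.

Direction A_1A_3 = (-805, 70, -735). From the y-coordinate of A_2, the parameter along the line is τ = (-79 − (-77))/70 = -1/35.
Then k = 883 + (-1/35)·(-805) = 906.

906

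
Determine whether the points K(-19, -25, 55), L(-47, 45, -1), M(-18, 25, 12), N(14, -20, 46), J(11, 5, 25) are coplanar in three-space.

Yes

The plane through K, L, M has normal n = KL × KM = (-210, -1260, -1470) and equation n·P = -45360.
Checking the remaining points: n·N = -45360, n·J = -45360.
All equal -45360, so all 5 points lie in one plane.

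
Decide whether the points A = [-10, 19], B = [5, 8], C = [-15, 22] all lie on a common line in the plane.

AB = (15, -11), AC = (-5, 3).
Twice the signed area of △ABC is (15)(3) − (-11)(-5) = -10.
The area is nonzero, so the three points are not collinear.

No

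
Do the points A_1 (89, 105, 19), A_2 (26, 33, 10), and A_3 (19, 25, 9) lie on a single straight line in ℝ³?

Yes

A_1A_2 = (-63, -72, -9), A_1A_3 = (-70, -80, -10).
Each component of A_1A_3 is 10/9 times the corresponding component of A_1A_2, so A_1A_3 = 10/9·A_1A_2 and the points are collinear.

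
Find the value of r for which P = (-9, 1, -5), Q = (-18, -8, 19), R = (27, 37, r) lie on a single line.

-101

Direction PQ = (-9, -9, 24). From the x-coordinate of R, the parameter along the line is τ = (27 − (-9))/(-9) = -4.
Then r = (-5) + (-4)·(24) = -101.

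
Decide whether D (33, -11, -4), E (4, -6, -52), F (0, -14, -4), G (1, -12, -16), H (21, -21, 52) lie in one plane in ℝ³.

Yes

The plane through D, E, F has normal n = DE × DF = (-144, 1584, 252) and equation n·P = -23184.
Checking the remaining points: n·G = -23184, n·H = -23184.
All equal -23184, so all 5 points lie in one plane.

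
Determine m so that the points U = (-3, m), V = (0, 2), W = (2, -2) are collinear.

8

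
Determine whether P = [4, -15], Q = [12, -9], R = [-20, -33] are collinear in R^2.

Yes

PQ = (8, 6), PR = (-24, -18).
det[PQ; PR] = (8)(-18) − (6)(-24) = 0.
The determinant is zero, so the points are collinear.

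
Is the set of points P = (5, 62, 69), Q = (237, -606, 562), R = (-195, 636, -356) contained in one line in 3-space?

PQ = (232, -668, 493), PR = (-200, 574, -425).
Comparing components 2 and 3: (-668)(-425) − (493)(574) = 918 ≠ 0, so PQ and PR are not parallel and the points are not collinear.

No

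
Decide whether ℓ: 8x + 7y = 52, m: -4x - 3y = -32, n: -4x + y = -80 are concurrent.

Intersecting ℓ and m: solving the 2×2 system gives (x, y) = (17, -12).
Substitute into n: (-4)(17) + (1)(-12) = -80.
This equals -80, so (17, -12) lies on all three lines and they are concurrent.

Yes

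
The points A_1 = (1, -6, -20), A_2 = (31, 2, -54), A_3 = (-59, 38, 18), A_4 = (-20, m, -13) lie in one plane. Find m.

Normal to plane A_1A_2A_3: n = (1800, 900, 1800); plane equation n·P = -39600.
Requiring n·A_4 = -39600: (900)m + (-59400) = -39600.
So m = 22.

22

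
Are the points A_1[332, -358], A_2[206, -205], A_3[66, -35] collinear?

Yes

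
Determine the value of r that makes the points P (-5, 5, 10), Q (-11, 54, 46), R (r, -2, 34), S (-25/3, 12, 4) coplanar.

Coplanarity ⇔ det[PQ; PR; PS] = 0.
Expanding, this is linear in r: (546)r + (-1274) = 0.
So r = 7/3.

7/3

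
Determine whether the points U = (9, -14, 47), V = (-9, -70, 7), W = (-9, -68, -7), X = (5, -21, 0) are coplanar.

The four points are coplanar iff the 3×3 determinant with rows UV, UW, UX is zero.
Rows: (-18, -56, -40), (-18, -54, -54), (-4, -7, -47).
Expanding along the first row: (-18)(2160) − (-56)(630) + (-40)(-90) = 0.
Zero determinant ⇒ coplanar.

Yes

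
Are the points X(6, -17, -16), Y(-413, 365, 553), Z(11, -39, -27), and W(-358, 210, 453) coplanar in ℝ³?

Yes

With X as base: XY = (-419, 382, 569), XZ = (5, -22, -11), XW = (-364, 227, 469).
XZ × XW = (-7821, 1659, -6873).
XY · (XZ × XW) = 0.
The scalar triple product vanishes, so the four points are coplanar.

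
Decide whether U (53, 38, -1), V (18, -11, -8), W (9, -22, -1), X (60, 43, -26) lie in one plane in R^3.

With U as base: UV = (-35, -49, -7), UW = (-44, -60, 0), UX = (7, 5, -25).
UW × UX = (1500, -1100, 200).
UV · (UW × UX) = 0.
The scalar triple product vanishes, so the four points are coplanar.

Yes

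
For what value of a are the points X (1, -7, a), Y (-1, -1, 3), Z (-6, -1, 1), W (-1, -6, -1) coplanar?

-1

Coplanarity ⇔ det[XY; XZ; XW] = 0.
Expanding, this is linear in a: (-25)a + (-25) = 0.
So a = -1.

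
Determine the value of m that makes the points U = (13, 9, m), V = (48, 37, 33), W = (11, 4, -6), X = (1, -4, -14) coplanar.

Coplanarity ⇔ det[UV; UW; UX] = 0.
Expanding, this is linear in m: (34)m + (-170) = 0.
So m = 5.

5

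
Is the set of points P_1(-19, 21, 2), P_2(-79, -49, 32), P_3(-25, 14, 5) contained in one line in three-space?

P_1P_2 = (-60, -70, 30), P_1P_3 = (-6, -7, 3).
P_1P_2 × P_1P_3 = (0, 0, 0).
The cross product vanishes, so the three points are collinear.

Yes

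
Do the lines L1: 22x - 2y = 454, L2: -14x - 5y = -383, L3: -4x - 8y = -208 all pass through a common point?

Yes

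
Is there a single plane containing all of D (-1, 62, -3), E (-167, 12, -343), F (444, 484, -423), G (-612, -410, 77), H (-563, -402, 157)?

The plane through D, E, F has normal n = DE × DF = (164480, -221020, -47802) and equation n·P = -13724314.
Checking the remaining points: n·G = -13724314, n·H = -11257114.
Since n·H = -11257114 ≠ -13724314, H is off the plane and the points are not all coplanar.

No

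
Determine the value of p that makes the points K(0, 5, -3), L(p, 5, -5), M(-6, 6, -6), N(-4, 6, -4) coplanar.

Normal to plane KMN: n = (2, 6, -2); plane equation n·P = 36.
Requiring n·L = 36: (2)p + (40) = 36.
So p = -2.

-2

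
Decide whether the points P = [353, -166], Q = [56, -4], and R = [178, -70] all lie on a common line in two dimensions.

PQ = (-297, 162), PR = (-175, 96).
det[PQ; PR] = (-297)(96) − (162)(-175) = -162.
The determinant is nonzero, so they are not collinear.

No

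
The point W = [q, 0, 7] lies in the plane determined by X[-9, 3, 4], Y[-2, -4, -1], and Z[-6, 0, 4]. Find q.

A normal to the plane is n = XY × XZ = (-15, -15, 0).
W lies in the plane iff n · XW = 0.
This gives (-15)q + (-90) = 0, so q = -6.

-6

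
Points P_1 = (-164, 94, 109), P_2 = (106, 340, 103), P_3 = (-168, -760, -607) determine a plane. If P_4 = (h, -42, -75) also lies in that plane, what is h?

-76

A normal to the plane is n = P_1P_2 × P_1P_3 = (-181260, 193344, -229596).
P_4 lies in the plane iff n · P_1P_4 = 0.
This gives (-181260)h + (-13775760) = 0, so h = -76.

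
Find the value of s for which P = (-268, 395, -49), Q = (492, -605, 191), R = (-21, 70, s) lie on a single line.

29

Direction PQ = (760, -1000, 240). From the x-coordinate of R, the parameter along the line is τ = (-21 − (-268))/760 = 13/40.
Then s = (-49) + 13/40·(240) = 29.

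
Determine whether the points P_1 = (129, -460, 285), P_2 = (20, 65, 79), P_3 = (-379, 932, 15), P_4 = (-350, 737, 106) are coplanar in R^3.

Yes

A normal to the plane through P_1, P_2, P_3 is n = P_1P_2 × P_1P_3 = (145002, 75218, 114972).
The plane has equation n·P = 16871998. For P_4: n·P_4 = 16871998.
Equal, so P_4 lies in the plane and all four are coplanar.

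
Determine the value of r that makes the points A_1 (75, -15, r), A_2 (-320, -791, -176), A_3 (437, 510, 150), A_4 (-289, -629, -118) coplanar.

34

The points are coplanar iff A_1A_2 · (A_1A_3 × A_1A_4) = 0.
Expanding, this is linear in r: (-82303)r + (2798302) = 0.
So r = 34.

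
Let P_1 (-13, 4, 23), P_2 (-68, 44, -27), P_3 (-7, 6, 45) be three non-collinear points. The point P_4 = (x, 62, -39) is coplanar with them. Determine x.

-89

The plane through P_1, P_2, P_3 has equation 980x + 910y − 350z = -17150.
Substituting P_4: (980)x + (70070) = -17150, so x = -89.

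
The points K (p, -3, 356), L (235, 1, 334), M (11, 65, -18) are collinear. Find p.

249

Direction LM = (-224, 64, -352). From the y-coordinate of K, the parameter along the line is τ = (-3 − 1)/64 = -1/16.
Then p = 235 + (-1/16)·(-224) = 249.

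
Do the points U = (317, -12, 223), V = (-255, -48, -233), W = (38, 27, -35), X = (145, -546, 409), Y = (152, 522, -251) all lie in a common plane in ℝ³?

No

The plane through U, V, W has normal n = UV × UW = (27072, -20352, -32352) and equation n·P = 1611552.
Checking the remaining points: n·X = 1805664, n·Y = 1611552.
Since n·X = 1805664 ≠ 1611552, X is off the plane and the points are not all coplanar.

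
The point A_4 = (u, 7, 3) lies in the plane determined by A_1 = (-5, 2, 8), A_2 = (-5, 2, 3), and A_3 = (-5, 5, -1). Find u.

-5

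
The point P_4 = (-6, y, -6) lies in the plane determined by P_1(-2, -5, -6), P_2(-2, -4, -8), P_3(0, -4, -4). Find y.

-9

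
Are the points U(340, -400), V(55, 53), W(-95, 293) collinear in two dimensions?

No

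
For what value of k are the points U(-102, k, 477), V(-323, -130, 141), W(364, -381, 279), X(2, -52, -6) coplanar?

Coplanarity ⇔ det[UV; UW; UX] = 0.
Expanding, this is linear in k: (-145839)k + (-70148559) = 0.
So k = -481.

-481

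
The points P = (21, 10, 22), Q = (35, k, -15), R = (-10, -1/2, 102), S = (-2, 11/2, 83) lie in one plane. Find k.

13

Normal to plane PRS: n = (-561/2, 51, -102); plane equation n·X = -15249/2.
Requiring n·Q = -15249/2: (51)k + (-16575/2) = -15249/2.
So k = 13.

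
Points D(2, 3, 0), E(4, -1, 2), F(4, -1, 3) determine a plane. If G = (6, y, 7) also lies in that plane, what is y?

The plane through D, E, F has equation −4x − 2y = -14.
Substituting G: (-2)y + (-24) = -14, so y = -5.

-5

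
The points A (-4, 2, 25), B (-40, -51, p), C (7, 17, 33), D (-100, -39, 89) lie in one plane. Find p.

Normal to plane ACD: n = (1288, -1472, 989); plane equation n·P = 16629.
Requiring n·B = 16629: (989)p + (23552) = 16629.
So p = -7.

-7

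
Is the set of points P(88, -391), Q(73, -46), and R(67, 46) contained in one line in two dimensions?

PQ = (-15, 345), PR = (-21, 437).
Twice the signed area of △PQR is (-15)(437) − (345)(-21) = 690.
The area is nonzero, so the three points are not collinear.

No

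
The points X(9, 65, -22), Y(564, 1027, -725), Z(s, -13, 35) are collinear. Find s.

-36

Collinearity requires XY × XZ = 0; each component is linear in s.
The y-component gives (-703)s + (-25308) = 0, so s = -36.
The remaining components then also vanish.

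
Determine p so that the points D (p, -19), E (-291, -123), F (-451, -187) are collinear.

-31

The three points are collinear iff det[DE; DF] = 0.
This determinant is linear in p: (64)p + (1984) = 0, so p = -31.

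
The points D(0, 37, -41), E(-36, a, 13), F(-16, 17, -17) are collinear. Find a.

Collinearity requires DE × DF = 0; each component is linear in a.
The x-component gives (24)a + (192) = 0, so a = -8.
The remaining components then also vanish.

-8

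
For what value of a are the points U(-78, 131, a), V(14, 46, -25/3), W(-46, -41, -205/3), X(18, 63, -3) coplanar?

-223/3

Coplanarity ⇔ det[UV; UW; UX] = 0.
Expanding, this is linear in a: (672)a + (49952) = 0.
So a = -223/3.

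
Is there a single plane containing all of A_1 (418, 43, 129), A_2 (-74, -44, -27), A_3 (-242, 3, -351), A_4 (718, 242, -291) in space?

Yes

A normal to the plane through A_1, A_2, A_3 is n = A_1A_2 × A_1A_3 = (35520, -133200, -37740).
The plane has equation n·P = 4251300. For A_4: n·A_4 = 4251300.
Equal, so A_4 lies in the plane and all four are coplanar.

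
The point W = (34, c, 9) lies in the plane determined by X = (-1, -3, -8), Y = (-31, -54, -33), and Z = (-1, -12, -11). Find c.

Coplanarity requires XY · (XZ × XW) = 0.
XY = (-30, -51, -25), XZ = (0, -9, -3); the triple product is linear in c with coefficient -90 and constant term 1800.
Setting it to zero: c = 20.

20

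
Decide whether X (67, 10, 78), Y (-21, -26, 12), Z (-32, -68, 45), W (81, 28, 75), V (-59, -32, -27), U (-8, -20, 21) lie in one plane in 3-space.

Yes

The plane through X, Y, Z has normal n = XY × XZ = (-3960, 3630, 3300) and equation n·P = 28380.
Checking the remaining points: n·W = 28380, n·V = 28380, n·U = 28380.
All equal 28380, so all 6 points lie in one plane.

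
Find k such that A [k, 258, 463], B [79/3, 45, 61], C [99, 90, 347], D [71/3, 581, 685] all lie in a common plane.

220/3

The points are coplanar iff AB · (AC × AD) = 0.
Expanding, this is linear in k: (125216)k + (-27547520/3) = 0.
So k = 220/3.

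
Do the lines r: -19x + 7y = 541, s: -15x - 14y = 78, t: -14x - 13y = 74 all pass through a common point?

Intersecting r and s: solving the 2×2 system gives (x, y) = (-1160/53, 6633/371).
Substitute into t: (-14)(-1160/53) + (-13)(6633/371) = 27451/371.
But t requires 74 ≠ 27451/371, so the three lines have no common point.

No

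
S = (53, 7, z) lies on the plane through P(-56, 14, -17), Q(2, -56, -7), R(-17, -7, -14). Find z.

A normal to the plane is n = PQ × PR = (0, 216, 1512).
S lies in the plane iff n · PS = 0.
This gives (1512)z + (24192) = 0, so z = -16.

-16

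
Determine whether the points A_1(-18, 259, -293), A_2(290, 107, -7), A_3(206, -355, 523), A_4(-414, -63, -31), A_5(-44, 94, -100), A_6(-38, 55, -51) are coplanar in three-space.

The plane through A_1, A_2, A_3 has normal n = A_1A_2 × A_1A_3 = (51572, -187264, -155064) and equation n·P = -3995920.
Checking the remaining points: n·A_4 = -4746192, n·A_5 = -4365584, n·A_6 = -4350992.
Since n·A_4 = -4746192 ≠ -3995920, A_4 is off the plane and the points are not all coplanar.

No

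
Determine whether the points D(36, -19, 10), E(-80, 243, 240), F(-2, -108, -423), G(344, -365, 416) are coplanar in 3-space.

Yes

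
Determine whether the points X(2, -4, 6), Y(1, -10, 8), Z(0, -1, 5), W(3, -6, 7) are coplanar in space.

No

A normal to the plane through X, Y, Z is n = XY × XZ = (0, -5, -15).
The plane has equation n·P = -70. For W: n·W = -75.
-75 ≠ -70, so W is off the plane.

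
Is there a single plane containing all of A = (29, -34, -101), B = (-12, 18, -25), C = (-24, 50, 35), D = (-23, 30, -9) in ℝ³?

Yes

A normal to the plane through A, B, C is n = AB × AC = (688, 1548, -688).
The plane has equation n·P = 36808. For D: n·D = 36808.
Equal, so D lies in the plane and all four are coplanar.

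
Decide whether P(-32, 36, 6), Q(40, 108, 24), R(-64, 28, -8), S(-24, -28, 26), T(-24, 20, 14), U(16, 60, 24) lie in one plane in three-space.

Yes

The plane through P, Q, R has normal n = PQ × PR = (-864, 432, 1728) and equation n·X = 53568.
Checking the remaining points: n·S = 53568, n·T = 53568, n·U = 53568.
All equal 53568, so all 6 points lie in one plane.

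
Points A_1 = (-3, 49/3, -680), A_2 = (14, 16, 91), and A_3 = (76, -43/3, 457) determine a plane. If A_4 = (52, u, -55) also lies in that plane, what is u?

A normal to the plane is n = A_1A_2 × A_1A_3 = (23265, 41580, -495).
A_4 lies in the plane iff n · A_1A_4 = 0.
This gives (41580)u + (291060) = 0, so u = -7.

-7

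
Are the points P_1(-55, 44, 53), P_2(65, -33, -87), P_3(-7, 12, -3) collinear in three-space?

P_1P_2 = (120, -77, -140), P_1P_3 = (48, -32, -56).
Comparing components 2 and 3: (-77)(-56) − (-140)(-32) = -168 ≠ 0, so P_1P_2 and P_1P_3 are not parallel and the points are not collinear.

No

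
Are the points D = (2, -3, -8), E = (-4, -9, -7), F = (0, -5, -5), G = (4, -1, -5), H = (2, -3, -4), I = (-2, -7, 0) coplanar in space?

Yes

The plane through D, E, F has normal n = DE × DF = (-16, 16, 0) and equation n·P = -80.
Checking the remaining points: n·G = -80, n·H = -80, n·I = -80.
All equal -80, so all 6 points lie in one plane.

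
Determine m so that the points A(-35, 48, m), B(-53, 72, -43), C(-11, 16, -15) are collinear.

-31

Collinearity requires AB × AC = 0; each component is linear in m.
The x-component gives (-56)m + (-1736) = 0, so m = -31.
The remaining components then also vanish.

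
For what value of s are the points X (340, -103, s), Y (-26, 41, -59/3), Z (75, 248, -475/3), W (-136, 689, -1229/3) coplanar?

Coplanarity ⇔ det[XY; XZ; XW] = 0.
Expanding, this is linear in s: (-88218)s + (2793570) = 0.
So s = 95/3.

95/3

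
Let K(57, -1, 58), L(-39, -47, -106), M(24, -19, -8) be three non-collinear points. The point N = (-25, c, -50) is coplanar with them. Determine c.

-33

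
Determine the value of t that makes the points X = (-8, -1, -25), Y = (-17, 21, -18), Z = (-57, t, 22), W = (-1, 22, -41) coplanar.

Normal to plane XYW: n = (-513, -95, -361); plane equation n·P = 13224.
Requiring n·Z = 13224: (-95)t + (21299) = 13224.
So t = 85.

85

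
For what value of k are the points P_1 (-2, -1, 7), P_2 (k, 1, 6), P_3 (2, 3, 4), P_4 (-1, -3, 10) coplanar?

The points are coplanar iff P_1P_2 · (P_1P_3 × P_1P_4) = 0.
Expanding, this is linear in k: (6)k + (-6) = 0.
So k = 1.

1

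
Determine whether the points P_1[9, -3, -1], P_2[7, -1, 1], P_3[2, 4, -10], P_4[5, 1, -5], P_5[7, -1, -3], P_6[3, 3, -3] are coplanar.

Yes

The plane through P_1, P_2, P_3 has normal n = P_1P_2 × P_1P_3 = (-32, -32, 0) and equation n·P = -192.
Checking the remaining points: n·P_4 = -192, n·P_5 = -192, n·P_6 = -192.
All equal -192, so all 6 points lie in one plane.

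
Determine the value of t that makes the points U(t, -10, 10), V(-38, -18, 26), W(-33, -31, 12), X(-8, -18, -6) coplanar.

Coplanarity ⇔ det[UV; UW; UX] = 0.
Expanding, this is linear in t: (-416)t + (-7488) = 0.
So t = -18.

-18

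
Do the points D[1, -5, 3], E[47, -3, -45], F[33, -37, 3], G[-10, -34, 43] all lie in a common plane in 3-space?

With D as base: DE = (46, 2, -48), DF = (32, -32, 0), DG = (-11, -29, 40).
DF × DG = (-1280, -1280, -1280).
DE · (DF × DG) = 0.
The scalar triple product vanishes, so the four points are coplanar.

Yes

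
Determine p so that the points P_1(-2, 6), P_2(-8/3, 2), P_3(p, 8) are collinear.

-5/3

Collinearity: (P_3 − P_1) must be parallel to (P_2 − P_1) = (-2/3, -4).
Cross-multiplying the components: (p − (-2))·(-4) = (2)·(-2/3).
Solving gives p = -5/3.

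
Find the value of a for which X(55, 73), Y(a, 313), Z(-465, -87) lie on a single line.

835

Collinearity: (Y − X) must be parallel to (Z − X) = (-520, -160).
Cross-multiplying the components: (a − 55)·(-160) = (240)·(-520).
Solving gives a = 835.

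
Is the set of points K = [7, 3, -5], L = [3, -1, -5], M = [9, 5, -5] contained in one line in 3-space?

KL = (-4, -4, 0), KM = (2, 2, 0).
Each component of KM is -1/2 times the corresponding component of KL, so KM = -1/2·KL and the points are collinear.

Yes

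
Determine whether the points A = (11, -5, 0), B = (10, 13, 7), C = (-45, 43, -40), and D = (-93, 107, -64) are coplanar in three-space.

Yes

The four points are coplanar iff the 3×3 determinant with rows AB, AC, AD is zero.
Rows: (-1, 18, 7), (-56, 48, -40), (-104, 112, -64).
Expanding along the first row: (-1)(1408) − (18)(-576) + (7)(-1280) = 0.
Zero determinant ⇒ coplanar.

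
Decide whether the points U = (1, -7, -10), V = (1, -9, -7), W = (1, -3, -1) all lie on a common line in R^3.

UV = (0, -2, 3), UW = (0, 4, 9).
Comparing components 2 and 3: (-2)(9) − (3)(4) = -30 ≠ 0, so UV and UW are not parallel and the points are not collinear.

No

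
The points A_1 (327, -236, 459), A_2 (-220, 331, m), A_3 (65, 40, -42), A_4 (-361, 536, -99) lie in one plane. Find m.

-735

Coplanarity ⇔ det[A_1A_2; A_1A_3; A_1A_4] = 0.
Expanding, this is linear in m: (-12376)m + (-9096360) = 0.
So m = -735.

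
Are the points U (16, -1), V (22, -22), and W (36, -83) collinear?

UV = (6, -21), UW = (20, -82).
det[UV; UW] = (6)(-82) − (-21)(20) = -72.
The determinant is nonzero, so they are not collinear.

No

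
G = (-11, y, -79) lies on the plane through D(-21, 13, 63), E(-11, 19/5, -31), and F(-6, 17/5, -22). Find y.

1/5

A normal to the plane is n = DE × DF = (-602/5, -560, 42).
G lies in the plane iff n · DG = 0.
This gives (-560)y + (112) = 0, so y = 1/5.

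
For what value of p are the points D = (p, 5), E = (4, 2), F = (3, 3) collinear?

1

Collinearity: (D − E) must be parallel to (F − E) = (-1, 1).
Cross-multiplying the components: (p − 4)·(1) = (3)·(-1).
Solving gives p = 1.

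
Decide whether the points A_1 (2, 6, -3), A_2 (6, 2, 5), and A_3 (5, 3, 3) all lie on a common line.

Yes

A_1A_2 = (4, -4, 8), A_1A_3 = (3, -3, 6).
Each component of A_1A_3 is 3/4 times the corresponding component of A_1A_2, so A_1A_3 = 3/4·A_1A_2 and the points are collinear.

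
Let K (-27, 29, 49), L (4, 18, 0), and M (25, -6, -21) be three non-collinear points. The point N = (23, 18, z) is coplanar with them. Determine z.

The plane through K, L, M has equation −945x − 378y − 513z = -10584.
Substituting N: (-513)z + (-28539) = -10584, so z = -35.

-35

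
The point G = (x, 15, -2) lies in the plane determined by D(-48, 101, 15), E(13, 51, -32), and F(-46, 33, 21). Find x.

-17

The plane through D, E, F has equation −3496x − 460y − 4048z = 60628.
Substituting G: (-3496)x + (1196) = 60628, so x = -17.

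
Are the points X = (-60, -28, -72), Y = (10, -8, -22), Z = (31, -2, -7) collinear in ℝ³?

XY = (70, 20, 50), XZ = (91, 26, 65).
XY × XZ = (0, 0, 0).
The cross product vanishes, so the three points are collinear.

Yes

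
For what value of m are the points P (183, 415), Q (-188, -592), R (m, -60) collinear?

8

Collinearity: (R − P) must be parallel to (Q − P) = (-371, -1007).
Cross-multiplying the components: (m − 183)·(-1007) = (-475)·(-371).
Solving gives m = 8.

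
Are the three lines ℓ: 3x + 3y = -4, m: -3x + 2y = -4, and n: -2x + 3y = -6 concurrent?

Lines aᵢx + bᵢy = cᵢ with pairwise distinct directions are concurrent exactly when det[aᵢ bᵢ cᵢ] = 0.
Here the determinant is -10.
Nonzero, so no common point exists.

No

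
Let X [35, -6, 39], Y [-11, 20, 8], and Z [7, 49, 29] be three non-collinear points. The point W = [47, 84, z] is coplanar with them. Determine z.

Coplanarity requires XY · (XZ × XW) = 0.
XY = (-46, 26, -31), XZ = (-28, 55, -10); the triple product is linear in z with coefficient -1802 and constant term 124338.
Setting it to zero: z = 69.

69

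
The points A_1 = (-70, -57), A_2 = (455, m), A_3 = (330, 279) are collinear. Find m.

Collinearity: (A_2 − A_1) must be parallel to (A_3 − A_1) = (400, 336).
Cross-multiplying the components: (m − (-57))·(400) = (525)·(336).
Solving gives m = 384.

384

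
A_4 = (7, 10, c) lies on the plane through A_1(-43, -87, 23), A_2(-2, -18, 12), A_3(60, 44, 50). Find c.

-7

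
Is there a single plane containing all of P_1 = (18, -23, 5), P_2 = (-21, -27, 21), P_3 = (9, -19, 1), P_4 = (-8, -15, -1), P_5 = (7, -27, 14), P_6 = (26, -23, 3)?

The plane through P_1, P_2, P_3 has normal n = P_1P_2 × P_1P_3 = (-48, -300, -192) and equation n·P = 5076.
Checking the remaining points: n·P_4 = 5076, n·P_5 = 5076, n·P_6 = 5076.
All equal 5076, so all 6 points lie in one plane.

Yes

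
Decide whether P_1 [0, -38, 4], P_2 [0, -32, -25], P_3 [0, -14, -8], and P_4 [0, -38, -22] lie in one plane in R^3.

Yes

The four points are coplanar iff the 3×3 determinant with rows P_1P_2, P_1P_3, P_1P_4 is zero.
Rows: (0, 6, -29), (0, 24, -12), (0, 0, -26).
Expanding along the first row: (0)(-624) − (6)(0) + (-29)(0) = 0.
Zero determinant ⇒ coplanar.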